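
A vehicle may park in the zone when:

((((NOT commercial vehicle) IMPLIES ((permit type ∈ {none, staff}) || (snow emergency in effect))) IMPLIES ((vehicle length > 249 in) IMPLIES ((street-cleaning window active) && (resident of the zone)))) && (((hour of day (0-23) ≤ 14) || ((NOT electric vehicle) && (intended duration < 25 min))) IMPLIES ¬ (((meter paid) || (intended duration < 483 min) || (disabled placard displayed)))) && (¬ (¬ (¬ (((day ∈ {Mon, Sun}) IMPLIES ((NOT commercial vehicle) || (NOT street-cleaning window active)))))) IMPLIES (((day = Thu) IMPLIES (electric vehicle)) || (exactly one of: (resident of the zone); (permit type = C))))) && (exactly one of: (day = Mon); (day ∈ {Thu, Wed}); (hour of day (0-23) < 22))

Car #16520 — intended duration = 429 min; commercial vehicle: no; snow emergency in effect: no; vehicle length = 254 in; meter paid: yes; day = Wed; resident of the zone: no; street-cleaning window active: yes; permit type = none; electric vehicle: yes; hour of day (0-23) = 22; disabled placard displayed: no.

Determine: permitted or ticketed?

Atomic conditions:
  NOT commercial vehicle: no → true
  permit type ∈ {none, staff}: none is in the set → true
  snow emergency in effect: no → false
  vehicle length > 249 in: 254 > 249 is true
  street-cleaning window active: yes → true
  resident of the zone: no → false
  hour of day (0-23) ≤ 14: 22 ≤ 14 is false
  NOT electric vehicle: yes → false
  intended duration < 25 min: 429 < 25 is false
  meter paid: yes → true
  intended duration < 483 min: 429 < 483 is true
  disabled placard displayed: no → false
  day ∈ {Mon, Sun}: Wed is not in the set → false
  NOT street-cleaning window active: yes → false
  day = Thu: Wed == Thu is false
  electric vehicle: yes → true
  permit type = C: none == C is false
  day = Mon: Wed == Mon is false
  day ∈ {Thu, Wed}: Wed is in the set → true
  hour of day (0-23) < 22: 22 < 22 is false
Combine:
[1.1.1.2] true OR false = true
[1.1.1] true → true = true
[1.1.2.2] true AND false = false
[1.1.2] true → false = false
[1.1] true → false = false
[1.2.1.2] false AND false = false
[1.2.1] false OR false = false
[1.2.2.1] true OR true OR false = true
[1.2.2] NOT true = false
[1.2] false → false (antecedent false ⇒ implication holds) = true
[1.3.1.1.1.1.2] true OR false = true
[1.3.1.1.1.1] false → true (antecedent false ⇒ implication holds) = true
[1.3.1.1.1] NOT true = false
[1.3.1.1] NOT false = true
[1.3.1] NOT true = false
[1.3.2.1] false → true (antecedent false ⇒ implication holds) = true
[1.3.2.2] exactly-one(false, false) = false
[1.3.2] true OR false = true
[1.3] false → true (antecedent false ⇒ implication holds) = true
[1] false AND true AND true = false
[2] exactly-one(false, true, false) = true
[root] false AND true = false
Overall: false → ticketed

Ticketed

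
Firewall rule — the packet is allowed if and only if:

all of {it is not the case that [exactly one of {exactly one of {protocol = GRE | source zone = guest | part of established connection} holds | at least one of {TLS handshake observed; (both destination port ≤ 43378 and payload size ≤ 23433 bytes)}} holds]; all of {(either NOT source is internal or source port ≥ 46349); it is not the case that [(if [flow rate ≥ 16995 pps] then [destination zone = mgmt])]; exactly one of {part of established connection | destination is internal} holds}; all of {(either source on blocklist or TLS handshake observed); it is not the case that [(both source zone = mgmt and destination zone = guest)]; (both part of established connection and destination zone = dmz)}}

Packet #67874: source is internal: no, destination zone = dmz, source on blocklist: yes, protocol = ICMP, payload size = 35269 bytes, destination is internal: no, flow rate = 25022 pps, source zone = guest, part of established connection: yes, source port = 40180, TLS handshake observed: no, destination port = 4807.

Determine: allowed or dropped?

Atomic conditions:
  protocol = GRE: ICMP == GRE is false
  source zone = guest: guest == guest is true
  part of established connection: yes → true
  TLS handshake observed: no → false
  destination port ≤ 43378: 4807 ≤ 43378 is true
  payload size ≤ 23433 bytes: 35269 ≤ 23433 is false
  NOT source is internal: no → true
  source port ≥ 46349: 40180 ≥ 46349 is false
  flow rate ≥ 16995 pps: 25022 ≥ 16995 is true
  destination zone = mgmt: dmz == mgmt is false
  destination is internal: no → false
  source on blocklist: yes → true
  source zone = mgmt: guest == mgmt is false
  destination zone = guest: dmz == guest is false
  destination zone = dmz: dmz == dmz is true
Combine:
[1.1.1] exactly-one(false, true, true) = false
[1.1.2.2] true AND false = false
[1.1.2] false OR false = false
[1.1] exactly-one(false, false) = false
[1] NOT false = true
[2.1] true OR false = true
[2.2.1] true → false = false
[2.2] NOT false = true
[2.3] exactly-one(true, false) = true
[2] true AND true AND true = true
[3.1] true OR false = true
[3.2.1] false AND false = false
[3.2] NOT false = true
[3.3] true AND true = true
[3] true AND true AND true = true
[root] true AND true AND true = true
Overall: true → allowed

Allowed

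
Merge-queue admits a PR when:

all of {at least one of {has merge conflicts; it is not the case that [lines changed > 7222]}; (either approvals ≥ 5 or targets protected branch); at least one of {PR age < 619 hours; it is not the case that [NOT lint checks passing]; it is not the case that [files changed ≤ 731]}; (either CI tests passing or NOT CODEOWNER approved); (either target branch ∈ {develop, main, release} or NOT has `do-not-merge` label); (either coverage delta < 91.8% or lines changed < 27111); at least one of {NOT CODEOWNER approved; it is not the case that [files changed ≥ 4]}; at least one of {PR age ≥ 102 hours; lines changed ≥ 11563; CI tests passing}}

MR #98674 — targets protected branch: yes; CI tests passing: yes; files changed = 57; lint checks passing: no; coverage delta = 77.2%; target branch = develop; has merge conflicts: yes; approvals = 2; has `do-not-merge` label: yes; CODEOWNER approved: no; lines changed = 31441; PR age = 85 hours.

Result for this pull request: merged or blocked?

Atomic conditions:
  has merge conflicts: yes → true
  lines changed > 7222: 31441 > 7222 is true
  approvals ≥ 5: 2 ≥ 5 is false
  targets protected branch: yes → true
  PR age < 619 hours: 85 < 619 is true
  NOT lint checks passing: no → true
  files changed ≤ 731: 57 ≤ 731 is true
  CI tests passing: yes → true
  NOT CODEOWNER approved: no → true
  target branch ∈ {develop, main, release}: develop is in the set → true
  NOT has `do-not-merge` label: yes → false
  coverage delta < 91.8%: 77.2 < 91.8 is true
  lines changed < 27111: 31441 < 27111 is false
  files changed ≥ 4: 57 ≥ 4 is true
  PR age ≥ 102 hours: 85 ≥ 102 is false
  lines changed ≥ 11563: 31441 ≥ 11563 is true
Combine:
[1.2] NOT true = false
[1] true OR false = true
[2] false OR true = true
[3.2] NOT true = false
[3.3] NOT true = false
[3] true OR false OR false = true
[4] true OR true = true
[5] true OR false = true
[6] true OR false = true
[7.2] NOT true = false
[7] true OR false = true
[8] false OR true OR true = true
[root] true AND true AND true AND true AND true AND true AND true AND true = true
Overall: true → merged

Merged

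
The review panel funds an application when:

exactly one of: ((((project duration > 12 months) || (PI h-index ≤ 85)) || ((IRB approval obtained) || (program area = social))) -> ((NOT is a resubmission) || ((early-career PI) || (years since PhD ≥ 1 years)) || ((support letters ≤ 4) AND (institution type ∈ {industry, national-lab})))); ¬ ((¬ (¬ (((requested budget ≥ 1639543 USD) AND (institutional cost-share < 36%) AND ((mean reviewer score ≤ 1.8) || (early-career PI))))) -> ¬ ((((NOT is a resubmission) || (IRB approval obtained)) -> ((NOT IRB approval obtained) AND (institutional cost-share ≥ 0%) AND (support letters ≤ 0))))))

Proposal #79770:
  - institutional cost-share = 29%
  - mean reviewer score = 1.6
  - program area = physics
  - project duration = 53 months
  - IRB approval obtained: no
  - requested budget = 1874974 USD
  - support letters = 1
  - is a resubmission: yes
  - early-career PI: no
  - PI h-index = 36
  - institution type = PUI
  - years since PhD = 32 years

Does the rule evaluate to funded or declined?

Declined

Atomic conditions:
  project duration > 12 months: 53 > 12 is true
  PI h-index ≤ 85: 36 ≤ 85 is true
  IRB approval obtained: no → false
  program area = social: physics == social is false
  NOT is a resubmission: yes → false
  early-career PI: no → false
  years since PhD ≥ 1 years: 32 ≥ 1 is true
  support letters ≤ 4: 1 ≤ 4 is true
  institution type ∈ {industry, national-lab}: PUI is not in the set → false
  requested budget ≥ 1639543 USD: 1874974 ≥ 1639543 is true
  institutional cost-share < 36%: 29 < 36 is true
  mean reviewer score ≤ 1.8: 1.6 ≤ 1.8 is true
  NOT IRB approval obtained: no → true
  institutional cost-share ≥ 0%: 29 ≥ 0 is true
  support letters ≤ 0: 1 ≤ 0 is false
Combine:
[1.1.1] true OR true = true
[1.1.2] false OR false = false
[1.1] true OR false = true
[1.2.2] false OR true = true
[1.2.3] true AND false = false
[1.2] false OR true OR false = true
[1] true → true = true
[2.1.1.1.1.3] true OR false = true
[2.1.1.1.1] true AND true AND true = true
[2.1.1.1] NOT true = false
[2.1.1] NOT false = true
[2.1.2.1.1] false OR false = false
[2.1.2.1.2] true AND true AND false = false
[2.1.2.1] false → false (antecedent false ⇒ implication holds) = true
[2.1.2] NOT true = false
[2.1] true → false = false
[2] NOT false = true
[root] exactly-one(true, true) = false
Overall: false → declined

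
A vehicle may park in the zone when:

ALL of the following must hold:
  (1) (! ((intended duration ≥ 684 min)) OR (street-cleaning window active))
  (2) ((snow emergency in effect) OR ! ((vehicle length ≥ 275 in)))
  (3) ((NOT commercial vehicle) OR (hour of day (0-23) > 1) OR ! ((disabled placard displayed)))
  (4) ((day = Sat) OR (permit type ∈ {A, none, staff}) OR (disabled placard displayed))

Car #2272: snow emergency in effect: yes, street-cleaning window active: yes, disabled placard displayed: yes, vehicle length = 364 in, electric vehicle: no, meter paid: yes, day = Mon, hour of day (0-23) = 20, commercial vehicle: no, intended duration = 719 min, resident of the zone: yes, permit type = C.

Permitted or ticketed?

Permitted

Atomic conditions:
  intended duration ≥ 684 min: 719 ≥ 684 is true
  street-cleaning window active: yes → true
  snow emergency in effect: yes → true
  vehicle length ≥ 275 in: 364 ≥ 275 is true
  NOT commercial vehicle: no → true
  hour of day (0-23) > 1: 20 > 1 is true
  disabled placard displayed: yes → true
  day = Sat: Mon == Sat is false
  permit type ∈ {A, none, staff}: C is not in the set → false
Combine:
[1.1] NOT true = false
[1] false OR true = true
[2.2] NOT true = false
[2] true OR false = true
[3.3] NOT true = false
[3] true OR true OR false = true
[4] false OR false OR true = true
[root] true AND true AND true AND true = true
Overall: true → permitted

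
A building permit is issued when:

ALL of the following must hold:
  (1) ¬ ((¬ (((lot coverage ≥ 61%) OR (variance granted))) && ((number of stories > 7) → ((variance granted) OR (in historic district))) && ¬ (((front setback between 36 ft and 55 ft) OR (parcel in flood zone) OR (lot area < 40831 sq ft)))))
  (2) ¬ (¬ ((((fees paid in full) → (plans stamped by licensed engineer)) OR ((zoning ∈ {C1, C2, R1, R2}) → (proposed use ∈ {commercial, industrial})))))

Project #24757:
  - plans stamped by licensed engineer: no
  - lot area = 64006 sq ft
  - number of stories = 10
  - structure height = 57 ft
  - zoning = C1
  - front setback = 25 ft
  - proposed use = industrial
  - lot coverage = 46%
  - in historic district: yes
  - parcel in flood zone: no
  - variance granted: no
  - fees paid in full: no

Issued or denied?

Atomic conditions:
  lot coverage ≥ 61%: 46 ≥ 61 is false
  variance granted: no → false
  number of stories > 7: 10 > 7 is true
  in historic district: yes → true
  front setback between 36 ft and 55 ft: 25 in [36, 55] is false
  parcel in flood zone: no → false
  lot area < 40831 sq ft: 64006 < 40831 is false
  fees paid in full: no → false
  plans stamped by licensed engineer: no → false
  zoning ∈ {C1, C2, R1, R2}: C1 is in the set → true
  proposed use ∈ {commercial, industrial}: industrial is in the set → true
Combine:
[1.1.1.1] false OR false = false
[1.1.1] NOT false = true
[1.1.2.2] false OR true = true
[1.1.2] true → true = true
[1.1.3.1] false OR false OR false = false
[1.1.3] NOT false = true
[1.1] true AND true AND true = true
[1] NOT true = false
[2.1.1.1] false → false (antecedent false ⇒ implication holds) = true
[2.1.1.2] true → true = true
[2.1.1] true OR true = true
[2.1] NOT true = false
[2] NOT false = true
[root] false AND true = false
Overall: false → denied

Denied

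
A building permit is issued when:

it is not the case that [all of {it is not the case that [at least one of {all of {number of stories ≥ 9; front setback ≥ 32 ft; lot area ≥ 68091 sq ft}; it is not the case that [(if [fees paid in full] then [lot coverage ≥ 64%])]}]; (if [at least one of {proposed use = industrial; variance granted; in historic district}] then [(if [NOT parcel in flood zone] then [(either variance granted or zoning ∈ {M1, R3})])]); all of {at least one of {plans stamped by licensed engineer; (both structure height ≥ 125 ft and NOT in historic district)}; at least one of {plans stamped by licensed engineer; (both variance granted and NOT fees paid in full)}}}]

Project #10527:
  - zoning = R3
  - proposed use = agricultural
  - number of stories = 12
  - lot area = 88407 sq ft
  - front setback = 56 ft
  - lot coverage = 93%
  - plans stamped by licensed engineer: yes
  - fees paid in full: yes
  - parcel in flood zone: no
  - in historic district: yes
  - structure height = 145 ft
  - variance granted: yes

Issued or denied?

Issued

Atomic conditions:
  number of stories ≥ 9: 12 ≥ 9 is true
  front setback ≥ 32 ft: 56 ≥ 32 is true
  lot area ≥ 68091 sq ft: 88407 ≥ 68091 is true
  fees paid in full: yes → true
  lot coverage ≥ 64%: 93 ≥ 64 is true
  proposed use = industrial: agricultural == industrial is false
  variance granted: yes → true
  in historic district: yes → true
  NOT parcel in flood zone: no → true
  zoning ∈ {M1, R3}: R3 is in the set → true
  plans stamped by licensed engineer: yes → true
  structure height ≥ 125 ft: 145 ≥ 125 is true
  NOT in historic district: yes → false
  NOT fees paid in full: yes → false
Combine:
[1.1.1.1] true AND true AND true = true
[1.1.1.2.1] true → true = true
[1.1.1.2] NOT true = false
[1.1.1] true OR false = true
[1.1] NOT true = false
[1.2.1] false OR true OR true = true
[1.2.2.2] true OR true = true
[1.2.2] true → true = true
[1.2] true → true = true
[1.3.1.2] true AND false = false
[1.3.1] true OR false = true
[1.3.2.2] true AND false = false
[1.3.2] true OR false = true
[1.3] true AND true = true
[1] false AND true AND true = false
[root] NOT false = true
Overall: true → issued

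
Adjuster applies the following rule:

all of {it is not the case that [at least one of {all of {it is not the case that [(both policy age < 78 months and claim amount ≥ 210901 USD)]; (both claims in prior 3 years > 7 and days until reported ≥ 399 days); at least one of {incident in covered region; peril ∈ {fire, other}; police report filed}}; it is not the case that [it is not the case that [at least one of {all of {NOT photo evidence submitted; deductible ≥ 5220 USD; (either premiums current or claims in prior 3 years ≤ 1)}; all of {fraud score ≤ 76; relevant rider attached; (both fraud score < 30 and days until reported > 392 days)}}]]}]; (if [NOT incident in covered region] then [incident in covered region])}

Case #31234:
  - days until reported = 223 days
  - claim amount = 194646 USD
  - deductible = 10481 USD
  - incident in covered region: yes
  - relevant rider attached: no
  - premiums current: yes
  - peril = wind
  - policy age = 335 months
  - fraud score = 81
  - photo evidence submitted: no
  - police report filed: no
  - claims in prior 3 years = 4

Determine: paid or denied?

Denied

Atomic conditions:
  policy age < 78 months: 335 < 78 is false
  claim amount ≥ 210901 USD: 194646 ≥ 210901 is false
  claims in prior 3 years > 7: 4 > 7 is false
  days until reported ≥ 399 days: 223 ≥ 399 is false
  incident in covered region: yes → true
  peril ∈ {fire, other}: wind is not in the set → false
  police report filed: no → false
  NOT photo evidence submitted: no → true
  deductible ≥ 5220 USD: 10481 ≥ 5220 is true
  premiums current: yes → true
  claims in prior 3 years ≤ 1: 4 ≤ 1 is false
  fraud score ≤ 76: 81 ≤ 76 is false
  relevant rider attached: no → false
  fraud score < 30: 81 < 30 is false
  days until reported > 392 days: 223 > 392 is false
  NOT incident in covered region: yes → false
Combine:
[1.1.1.1.1] false AND false = false
[1.1.1.1] NOT false = true
[1.1.1.2] false AND false = false
[1.1.1.3] true OR false OR false = true
[1.1.1] true AND false AND true = false
[1.1.2.1.1.1.3] true OR false = true
[1.1.2.1.1.1] true AND true AND true = true
[1.1.2.1.1.2.3] false AND false = false
[1.1.2.1.1.2] false AND false AND false = false
[1.1.2.1.1] true OR false = true
[1.1.2.1] NOT true = false
[1.1.2] NOT false = true
[1.1] false OR true = true
[1] NOT true = false
[2] false → true (antecedent false ⇒ implication holds) = true
[root] false AND true = false
Overall: false → denied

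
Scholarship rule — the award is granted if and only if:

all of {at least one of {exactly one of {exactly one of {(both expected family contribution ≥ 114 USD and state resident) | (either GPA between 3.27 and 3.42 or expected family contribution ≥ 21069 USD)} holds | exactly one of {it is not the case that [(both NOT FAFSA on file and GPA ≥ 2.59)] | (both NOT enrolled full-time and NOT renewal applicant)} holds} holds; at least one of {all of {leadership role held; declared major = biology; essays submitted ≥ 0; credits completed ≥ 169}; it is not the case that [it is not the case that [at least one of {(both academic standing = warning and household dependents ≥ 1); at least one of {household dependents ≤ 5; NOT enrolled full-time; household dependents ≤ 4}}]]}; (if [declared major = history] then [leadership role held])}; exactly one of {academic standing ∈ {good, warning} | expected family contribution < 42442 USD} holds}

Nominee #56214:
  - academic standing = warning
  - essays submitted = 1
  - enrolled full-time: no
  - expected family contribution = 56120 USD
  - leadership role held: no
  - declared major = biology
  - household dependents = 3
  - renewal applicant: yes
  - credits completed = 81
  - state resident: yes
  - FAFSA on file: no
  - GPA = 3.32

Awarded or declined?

Atomic conditions:
  expected family contribution ≥ 114 USD: 56120 ≥ 114 is true
  state resident: yes → true
  GPA between 3.27 and 3.42: 3.32 in [3.27, 3.42] is true
  expected family contribution ≥ 21069 USD: 56120 ≥ 21069 is true
  NOT FAFSA on file: no → true
  GPA ≥ 2.59: 3.32 ≥ 2.59 is true
  NOT enrolled full-time: no → true
  NOT renewal applicant: yes → false
  leadership role held: no → false
  declared major = biology: biology == biology is true
  essays submitted ≥ 0: 1 ≥ 0 is true
  credits completed ≥ 169: 81 ≥ 169 is false
  academic standing = warning: warning == warning is true
  household dependents ≥ 1: 3 ≥ 1 is true
  household dependents ≤ 5: 3 ≤ 5 is true
  household dependents ≤ 4: 3 ≤ 4 is true
  declared major = history: biology == history is false
  academic standing ∈ {good, warning}: warning is in the set → true
  expected family contribution < 42442 USD: 56120 < 42442 is false
Combine:
[1.1.1.1] true AND true = true
[1.1.1.2] true OR true = true
[1.1.1] exactly-one(true, true) = false
[1.1.2.1.1] true AND true = true
[1.1.2.1] NOT true = false
[1.1.2.2] true AND false = false
[1.1.2] exactly-one(false, false) = false
[1.1] exactly-one(false, false) = false
[1.2.1] false AND true AND true AND false = false
[1.2.2.1.1.1] true AND true = true
[1.2.2.1.1.2] true OR true OR true = true
[1.2.2.1.1] true OR true = true
[1.2.2.1] NOT true = false
[1.2.2] NOT false = true
[1.2] false OR true = true
[1.3] false → false (antecedent false ⇒ implication holds) = true
[1] false OR true OR true = true
[2] exactly-one(true, false) = true
[root] true AND true = true
Overall: true → awarded

Awarded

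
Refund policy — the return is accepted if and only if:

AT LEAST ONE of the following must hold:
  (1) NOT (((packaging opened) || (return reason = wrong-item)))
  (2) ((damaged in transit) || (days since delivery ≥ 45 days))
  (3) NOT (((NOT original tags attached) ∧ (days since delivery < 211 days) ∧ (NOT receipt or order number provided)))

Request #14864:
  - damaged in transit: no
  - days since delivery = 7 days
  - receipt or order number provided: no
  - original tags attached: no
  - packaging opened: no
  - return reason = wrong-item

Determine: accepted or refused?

Atomic conditions:
  packaging opened: no → false
  return reason = wrong-item: wrong-item == wrong-item is true
  damaged in transit: no → false
  days since delivery ≥ 45 days: 7 ≥ 45 is false
  NOT original tags attached: no → true
  days since delivery < 211 days: 7 < 211 is true
  NOT receipt or order number provided: no → true
Combine:
[1.1] false OR true = true
[1] NOT true = false
[2] false OR false = false
[3.1] true AND true AND true = true
[3] NOT true = false
[root] false OR false OR false = false
Overall: false → refused

Refused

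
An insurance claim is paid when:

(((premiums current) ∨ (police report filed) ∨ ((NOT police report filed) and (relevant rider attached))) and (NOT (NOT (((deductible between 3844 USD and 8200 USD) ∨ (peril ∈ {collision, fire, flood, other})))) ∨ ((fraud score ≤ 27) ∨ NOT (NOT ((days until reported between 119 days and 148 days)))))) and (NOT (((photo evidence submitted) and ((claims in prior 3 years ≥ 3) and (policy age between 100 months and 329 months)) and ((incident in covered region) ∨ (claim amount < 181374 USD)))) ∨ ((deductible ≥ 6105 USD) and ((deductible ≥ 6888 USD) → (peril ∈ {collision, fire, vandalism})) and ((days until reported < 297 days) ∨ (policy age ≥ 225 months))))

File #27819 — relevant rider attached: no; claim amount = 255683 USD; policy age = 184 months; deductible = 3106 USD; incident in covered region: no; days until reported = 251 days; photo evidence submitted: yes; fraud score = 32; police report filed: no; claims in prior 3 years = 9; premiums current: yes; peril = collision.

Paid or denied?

Atomic conditions:
  premiums current: yes → true
  police report filed: no → false
  NOT police report filed: no → true
  relevant rider attached: no → false
  deductible between 3844 USD and 8200 USD: 3106 in [3844, 8200] is false
  peril ∈ {collision, fire, flood, other}: collision is in the set → true
  fraud score ≤ 27: 32 ≤ 27 is false
  days until reported between 119 days and 148 days: 251 in [119, 148] is false
  photo evidence submitted: yes → true
  claims in prior 3 years ≥ 3: 9 ≥ 3 is true
  policy age between 100 months and 329 months: 184 in [100, 329] is true
  incident in covered region: no → false
  claim amount < 181374 USD: 255683 < 181374 is false
  deductible ≥ 6105 USD: 3106 ≥ 6105 is false
  deductible ≥ 6888 USD: 3106 ≥ 6888 is false
  peril ∈ {collision, fire, vandalism}: collision is in the set → true
  days until reported < 297 days: 251 < 297 is true
  policy age ≥ 225 months: 184 ≥ 225 is false
Combine:
[1.1.3] true AND false = false
[1.1] true OR false OR false = true
[1.2.1.1.1] false OR true = true
[1.2.1.1] NOT true = false
[1.2.1] NOT false = true
[1.2.2.2.1] NOT false = true
[1.2.2.2] NOT true = false
[1.2.2] false OR false = false
[1.2] true OR false = true
[1] true AND true = true
[2.1.1.2] true AND true = true
[2.1.1.3] false OR false = false
[2.1.1] true AND true AND false = false
[2.1] NOT false = true
[2.2.2] false → true (antecedent false ⇒ implication holds) = true
[2.2.3] true OR false = true
[2.2] false AND true AND true = false
[2] true OR false = true
[root] true AND true = true
Overall: true → paid

Paid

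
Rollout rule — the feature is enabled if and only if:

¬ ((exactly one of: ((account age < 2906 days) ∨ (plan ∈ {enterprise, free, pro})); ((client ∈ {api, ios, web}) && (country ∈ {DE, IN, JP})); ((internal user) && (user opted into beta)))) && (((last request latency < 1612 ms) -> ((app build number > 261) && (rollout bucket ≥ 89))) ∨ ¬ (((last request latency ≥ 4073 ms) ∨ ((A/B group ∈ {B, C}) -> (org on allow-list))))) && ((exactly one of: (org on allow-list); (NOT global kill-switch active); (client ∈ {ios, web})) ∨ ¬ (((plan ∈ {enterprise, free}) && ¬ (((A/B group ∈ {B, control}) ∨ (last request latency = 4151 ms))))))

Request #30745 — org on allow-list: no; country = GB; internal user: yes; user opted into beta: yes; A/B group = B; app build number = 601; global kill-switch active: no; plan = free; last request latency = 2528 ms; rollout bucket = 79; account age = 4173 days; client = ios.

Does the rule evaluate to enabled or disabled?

Atomic conditions:
  account age < 2906 days: 4173 < 2906 is false
  plan ∈ {enterprise, free, pro}: free is in the set → true
  client ∈ {api, ios, web}: ios is in the set → true
  country ∈ {DE, IN, JP}: GB is not in the set → false
  internal user: yes → true
  user opted into beta: yes → true
  last request latency < 1612 ms: 2528 < 1612 is false
  app build number > 261: 601 > 261 is true
  rollout bucket ≥ 89: 79 ≥ 89 is false
  last request latency ≥ 4073 ms: 2528 ≥ 4073 is false
  A/B group ∈ {B, C}: B is in the set → true
  org on allow-list: no → false
  NOT global kill-switch active: no → true
  client ∈ {ios, web}: ios is in the set → true
  plan ∈ {enterprise, free}: free is in the set → true
  A/B group ∈ {B, control}: B is in the set → true
  last request latency = 4151 ms: 2528 == 4151 is false
Combine:
[1.1.1] false OR true = true
[1.1.2] true AND false = false
[1.1.3] true AND true = true
[1.1] exactly-one(true, false, true) = false
[1] NOT false = true
[2.1.2] true AND false = false
[2.1] false → false (antecedent false ⇒ implication holds) = true
[2.2.1.2] true → false = false
[2.2.1] false OR false = false
[2.2] NOT false = true
[2] true OR true = true
[3.1] exactly-one(false, true, true) = false
[3.2.1.2.1] true OR false = true
[3.2.1.2] NOT true = false
[3.2.1] true AND false = false
[3.2] NOT false = true
[3] false OR true = true
[root] true AND true AND true = true
Overall: true → enabled

Enabled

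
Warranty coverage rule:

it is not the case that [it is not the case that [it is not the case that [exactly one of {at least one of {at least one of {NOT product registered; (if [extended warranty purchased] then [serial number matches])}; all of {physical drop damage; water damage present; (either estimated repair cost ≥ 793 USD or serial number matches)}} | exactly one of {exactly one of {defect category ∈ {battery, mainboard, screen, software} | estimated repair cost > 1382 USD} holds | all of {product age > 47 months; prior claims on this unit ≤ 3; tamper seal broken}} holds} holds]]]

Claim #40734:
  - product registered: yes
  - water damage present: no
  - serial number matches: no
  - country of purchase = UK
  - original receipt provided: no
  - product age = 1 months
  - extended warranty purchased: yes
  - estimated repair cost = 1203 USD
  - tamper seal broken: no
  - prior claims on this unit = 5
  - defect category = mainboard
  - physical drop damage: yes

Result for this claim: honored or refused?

Refused

Atomic conditions:
  NOT product registered: yes → false
  extended warranty purchased: yes → true
  serial number matches: no → false
  physical drop damage: yes → true
  water damage present: no → false
  estimated repair cost ≥ 793 USD: 1203 ≥ 793 is true
  defect category ∈ {battery, mainboard, screen, software}: mainboard is in the set → true
  estimated repair cost > 1382 USD: 1203 > 1382 is false
  product age > 47 months: 1 > 47 is false
  prior claims on this unit ≤ 3: 5 ≤ 3 is false
  tamper seal broken: no → false
Combine:
[1.1.1.1.1.2] true → false = false
[1.1.1.1.1] false OR false = false
[1.1.1.1.2.3] true OR false = true
[1.1.1.1.2] true AND false AND true = false
[1.1.1.1] false OR false = false
[1.1.1.2.1] exactly-one(true, false) = true
[1.1.1.2.2] false AND false AND false = false
[1.1.1.2] exactly-one(true, false) = true
[1.1.1] exactly-one(false, true) = true
[1.1] NOT true = false
[1] NOT false = true
[root] NOT true = false
Overall: false → refused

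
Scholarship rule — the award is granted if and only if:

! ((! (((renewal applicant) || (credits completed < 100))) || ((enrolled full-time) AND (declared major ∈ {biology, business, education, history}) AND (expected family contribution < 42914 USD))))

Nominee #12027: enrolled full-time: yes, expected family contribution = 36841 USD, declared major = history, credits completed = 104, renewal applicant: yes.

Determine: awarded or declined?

Atomic conditions:
  renewal applicant: yes → true
  credits completed < 100: 104 < 100 is false
  enrolled full-time: yes → true
  declared major ∈ {biology, business, education, history}: history is in the set → true
  expected family contribution < 42914 USD: 36841 < 42914 is true
Combine:
[1.1.1] true OR false = true
[1.1] NOT true = false
[1.2] true AND true AND true = true
[1] false OR true = true
[root] NOT true = false
Overall: false → declined

Declined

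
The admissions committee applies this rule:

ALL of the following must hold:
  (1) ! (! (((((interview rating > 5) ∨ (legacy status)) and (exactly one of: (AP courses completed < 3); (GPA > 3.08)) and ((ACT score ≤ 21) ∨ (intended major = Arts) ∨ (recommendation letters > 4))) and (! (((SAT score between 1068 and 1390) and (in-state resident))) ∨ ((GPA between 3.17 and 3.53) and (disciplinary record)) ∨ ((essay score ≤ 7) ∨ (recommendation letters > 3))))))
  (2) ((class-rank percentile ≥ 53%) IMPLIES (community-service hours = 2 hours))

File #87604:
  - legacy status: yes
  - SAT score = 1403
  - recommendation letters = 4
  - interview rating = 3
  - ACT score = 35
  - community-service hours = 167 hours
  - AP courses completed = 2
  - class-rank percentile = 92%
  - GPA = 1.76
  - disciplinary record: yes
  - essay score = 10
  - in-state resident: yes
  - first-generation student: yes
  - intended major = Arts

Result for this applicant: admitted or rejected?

Atomic conditions:
  interview rating > 5: 3 > 5 is false
  legacy status: yes → true
  AP courses completed < 3: 2 < 3 is true
  GPA > 3.08: 1.76 > 3.08 is false
  ACT score ≤ 21: 35 ≤ 21 is false
  intended major = Arts: Arts == Arts is true
  recommendation letters > 4: 4 > 4 is false
  SAT score between 1068 and 1390: 1403 in [1068, 1390] is false
  in-state resident: yes → true
  GPA between 3.17 and 3.53: 1.76 in [3.17, 3.53] is false
  disciplinary record: yes → true
  essay score ≤ 7: 10 ≤ 7 is false
  recommendation letters > 3: 4 > 3 is true
  class-rank percentile ≥ 53%: 92 ≥ 53 is true
  community-service hours = 2 hours: 167 == 2 is false
Combine:
[1.1.1.1.1] false OR true = true
[1.1.1.1.2] exactly-one(true, false) = true
[1.1.1.1.3] false OR true OR false = true
[1.1.1.1] true AND true AND true = true
[1.1.1.2.1.1] false AND true = false
[1.1.1.2.1] NOT false = true
[1.1.1.2.2] false AND true = false
[1.1.1.2.3] false OR true = true
[1.1.1.2] true OR false OR true = true
[1.1.1] true AND true = true
[1.1] NOT true = false
[1] NOT false = true
[2] true → false = false
[root] true AND false = false
Overall: false → rejected

Rejected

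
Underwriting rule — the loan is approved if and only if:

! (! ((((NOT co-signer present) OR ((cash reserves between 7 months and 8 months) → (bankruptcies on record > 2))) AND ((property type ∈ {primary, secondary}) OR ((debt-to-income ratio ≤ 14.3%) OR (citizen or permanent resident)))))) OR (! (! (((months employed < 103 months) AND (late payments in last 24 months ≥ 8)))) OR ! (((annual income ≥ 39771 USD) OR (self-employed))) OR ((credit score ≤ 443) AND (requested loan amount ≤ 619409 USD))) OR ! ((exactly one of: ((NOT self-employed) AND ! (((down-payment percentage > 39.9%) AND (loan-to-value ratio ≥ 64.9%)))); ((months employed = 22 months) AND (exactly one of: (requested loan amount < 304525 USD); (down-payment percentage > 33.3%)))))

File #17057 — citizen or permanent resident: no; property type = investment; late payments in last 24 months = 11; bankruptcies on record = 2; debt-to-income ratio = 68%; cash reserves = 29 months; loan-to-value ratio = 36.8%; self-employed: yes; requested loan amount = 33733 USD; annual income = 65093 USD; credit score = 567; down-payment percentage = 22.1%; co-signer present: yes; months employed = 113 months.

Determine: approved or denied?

Atomic conditions:
  NOT co-signer present: yes → false
  cash reserves between 7 months and 8 months: 29 in [7, 8] is false
  bankruptcies on record > 2: 2 > 2 is false
  property type ∈ {primary, secondary}: investment is not in the set → false
  debt-to-income ratio ≤ 14.3%: 68 ≤ 14.3 is false
  citizen or permanent resident: no → false
  months employed < 103 months: 113 < 103 is false
  late payments in last 24 months ≥ 8: 11 ≥ 8 is true
  annual income ≥ 39771 USD: 65093 ≥ 39771 is true
  self-employed: yes → true
  credit score ≤ 443: 567 ≤ 443 is false
  requested loan amount ≤ 619409 USD: 33733 ≤ 619409 is true
  NOT self-employed: yes → false
  down-payment percentage > 39.9%: 22.1 > 39.9 is false
  loan-to-value ratio ≥ 64.9%: 36.8 ≥ 64.9 is false
  months employed = 22 months: 113 == 22 is false
  requested loan amount < 304525 USD: 33733 < 304525 is true
  down-payment percentage > 33.3%: 22.1 > 33.3 is false
Combine:
[1.1.1.1.2] false → false (antecedent false ⇒ implication holds) = true
[1.1.1.1] false OR true = true
[1.1.1.2.2] false OR false = false
[1.1.1.2] false OR false = false
[1.1.1] true AND false = false
[1.1] NOT false = true
[1] NOT true = false
[2.1.1.1] false AND true = false
[2.1.1] NOT false = true
[2.1] NOT true = false
[2.2.1] true OR true = true
[2.2] NOT true = false
[2.3] false AND true = false
[2] false OR false OR false = false
[3.1.1.2.1] false AND false = false
[3.1.1.2] NOT false = true
[3.1.1] false AND true = false
[3.1.2.2] exactly-one(true, false) = true
[3.1.2] false AND true = false
[3.1] exactly-one(false, false) = false
[3] NOT false = true
[root] false OR false OR true = true
Overall: true → approved

Approved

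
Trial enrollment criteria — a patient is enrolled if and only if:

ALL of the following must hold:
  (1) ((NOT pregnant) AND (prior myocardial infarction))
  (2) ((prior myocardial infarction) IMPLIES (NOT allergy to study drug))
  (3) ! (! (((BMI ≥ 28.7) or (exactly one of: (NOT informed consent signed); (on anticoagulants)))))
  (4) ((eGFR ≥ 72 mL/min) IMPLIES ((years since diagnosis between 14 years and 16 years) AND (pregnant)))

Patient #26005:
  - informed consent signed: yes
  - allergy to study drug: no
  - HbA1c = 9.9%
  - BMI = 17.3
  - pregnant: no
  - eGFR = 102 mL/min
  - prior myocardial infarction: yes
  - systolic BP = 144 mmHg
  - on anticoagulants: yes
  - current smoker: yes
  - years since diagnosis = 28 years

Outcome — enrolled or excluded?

Excluded

Atomic conditions:
  NOT pregnant: no → true
  prior myocardial infarction: yes → true
  NOT allergy to study drug: no → true
  BMI ≥ 28.7: 17.3 ≥ 28.7 is false
  NOT informed consent signed: yes → false
  on anticoagulants: yes → true
  eGFR ≥ 72 mL/min: 102 ≥ 72 is true
  years since diagnosis between 14 years and 16 years: 28 in [14, 16] is false
  pregnant: no → false
Combine:
[1] true AND true = true
[2] true → true = true
[3.1.1.2] exactly-one(false, true) = true
[3.1.1] false OR true = true
[3.1] NOT true = false
[3] NOT false = true
[4.2] false AND false = false
[4] true → false = false
[root] true AND true AND true AND false = false
Overall: false → excluded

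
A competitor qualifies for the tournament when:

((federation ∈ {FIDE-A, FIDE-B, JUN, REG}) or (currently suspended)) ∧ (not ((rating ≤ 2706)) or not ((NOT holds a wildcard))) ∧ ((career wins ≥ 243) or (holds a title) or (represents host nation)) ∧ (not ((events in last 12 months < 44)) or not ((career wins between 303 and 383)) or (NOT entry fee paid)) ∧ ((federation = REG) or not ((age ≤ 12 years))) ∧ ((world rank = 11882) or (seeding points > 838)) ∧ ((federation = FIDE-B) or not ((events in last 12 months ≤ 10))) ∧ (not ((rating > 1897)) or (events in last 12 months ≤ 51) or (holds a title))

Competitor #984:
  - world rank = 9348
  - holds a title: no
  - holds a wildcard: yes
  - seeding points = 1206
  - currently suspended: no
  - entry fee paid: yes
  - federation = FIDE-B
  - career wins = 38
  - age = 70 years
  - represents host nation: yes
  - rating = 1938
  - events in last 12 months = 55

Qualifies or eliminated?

Atomic conditions:
  federation ∈ {FIDE-A, FIDE-B, JUN, REG}: FIDE-B is in the set → true
  currently suspended: no → false
  rating ≤ 2706: 1938 ≤ 2706 is true
  NOT holds a wildcard: yes → false
  career wins ≥ 243: 38 ≥ 243 is false
  holds a title: no → false
  represents host nation: yes → true
  events in last 12 months < 44: 55 < 44 is false
  career wins between 303 and 383: 38 in [303, 383] is false
  NOT entry fee paid: yes → false
  federation = REG: FIDE-B == REG is false
  age ≤ 12 years: 70 ≤ 12 is false
  world rank = 11882: 9348 == 11882 is false
  seeding points > 838: 1206 > 838 is true
  federation = FIDE-B: FIDE-B == FIDE-B is true
  events in last 12 months ≤ 10: 55 ≤ 10 is false
  rating > 1897: 1938 > 1897 is true
  events in last 12 months ≤ 51: 55 ≤ 51 is false
Combine:
[1] true OR false = true
[2.1] NOT true = false
[2.2] NOT false = true
[2] false OR true = true
[3] false OR false OR true = true
[4.1] NOT false = true
[4.2] NOT false = true
[4] true OR true OR false = true
[5.2] NOT false = true
[5] false OR true = true
[6] false OR true = true
[7.2] NOT false = true
[7] true OR true = true
[8.1] NOT true = false
[8] false OR false OR false = false
[root] true AND true AND true AND true AND true AND true AND true AND false = false
Overall: false → eliminated

Eliminated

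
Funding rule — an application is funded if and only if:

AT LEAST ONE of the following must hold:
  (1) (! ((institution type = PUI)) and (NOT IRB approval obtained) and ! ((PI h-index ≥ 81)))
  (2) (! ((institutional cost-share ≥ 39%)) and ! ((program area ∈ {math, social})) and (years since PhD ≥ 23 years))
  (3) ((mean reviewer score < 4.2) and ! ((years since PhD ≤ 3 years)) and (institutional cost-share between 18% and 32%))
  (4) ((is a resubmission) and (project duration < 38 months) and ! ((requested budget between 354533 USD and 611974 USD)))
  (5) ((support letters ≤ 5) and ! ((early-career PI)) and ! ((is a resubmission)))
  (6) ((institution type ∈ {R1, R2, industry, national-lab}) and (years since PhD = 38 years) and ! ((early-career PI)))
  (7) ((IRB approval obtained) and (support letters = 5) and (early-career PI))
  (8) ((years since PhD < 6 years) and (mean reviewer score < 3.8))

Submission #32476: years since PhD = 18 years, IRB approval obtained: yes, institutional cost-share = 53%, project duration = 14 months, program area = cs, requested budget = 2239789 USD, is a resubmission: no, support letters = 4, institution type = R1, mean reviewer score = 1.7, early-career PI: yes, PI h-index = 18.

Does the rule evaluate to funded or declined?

Declined

Atomic conditions:
  institution type = PUI: R1 == PUI is false
  NOT IRB approval obtained: yes → false
  PI h-index ≥ 81: 18 ≥ 81 is false
  institutional cost-share ≥ 39%: 53 ≥ 39 is true
  program area ∈ {math, social}: cs is not in the set → false
  years since PhD ≥ 23 years: 18 ≥ 23 is false
  mean reviewer score < 4.2: 1.7 < 4.2 is true
  years since PhD ≤ 3 years: 18 ≤ 3 is false
  institutional cost-share between 18% and 32%: 53 in [18, 32] is false
  is a resubmission: no → false
  project duration < 38 months: 14 < 38 is true
  requested budget between 354533 USD and 611974 USD: 2239789 in [354533, 611974] is false
  support letters ≤ 5: 4 ≤ 5 is true
  early-career PI: yes → true
  institution type ∈ {R1, R2, industry, national-lab}: R1 is in the set → true
  years since PhD = 38 years: 18 == 38 is false
  IRB approval obtained: yes → true
  support letters = 5: 4 == 5 is false
  years since PhD < 6 years: 18 < 6 is false
  mean reviewer score < 3.8: 1.7 < 3.8 is true
Combine:
[1.1] NOT false = true
[1.3] NOT false = true
[1] true AND false AND true = false
[2.1] NOT true = false
[2.2] NOT false = true
[2] false AND true AND false = false
[3.2] NOT false = true
[3] true AND true AND false = false
[4.3] NOT false = true
[4] false AND true AND true = false
[5.2] NOT true = false
[5.3] NOT false = true
[5] true AND false AND true = false
[6.3] NOT true = false
[6] true AND false AND false = false
[7] true AND false AND true = false
[8] false AND true = false
[root] false OR false OR false OR false OR false OR false OR false OR false = false
Overall: false → declined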